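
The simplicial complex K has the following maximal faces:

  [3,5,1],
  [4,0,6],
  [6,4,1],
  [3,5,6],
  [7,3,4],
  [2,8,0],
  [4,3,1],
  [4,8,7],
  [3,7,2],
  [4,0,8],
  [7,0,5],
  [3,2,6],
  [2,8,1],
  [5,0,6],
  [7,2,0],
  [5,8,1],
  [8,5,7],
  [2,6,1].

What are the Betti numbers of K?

b_0 = 1, b_1 = 1, b_2 = 0.

Fix the vertex order 0 < 1 < 2 < 3 < 4 < 5 < 6 < 7 < 8 and write every simplex with vertices in increasing order. Then dim K = 2 and the simplices of K are:

  0-simplices (9): [0], [1], [2], [3], [4], [5], [6], [7], [8]
  1-simplices (27): (27 of them)
  2-simplices (18): [0,2,7], [0,2,8], [0,4,6], [0,4,8], [0,5,6], [0,5,7], [1,2,6], [1,2,8], [1,3,4], [1,3,5], [1,4,6], [1,5,8], [2,3,6], [2,3,7], [3,4,7], [3,5,6], [4,7,8], [5,7,8]

Hence C_0 ≅ Z^9, C_1 ≅ Z^27, C_2 ≅ Z^18.

The boundary map ∂_1: C_1 → C_0 maps an edge to its endpoints' difference, ∂[p,q] = q − p.
The 9×27 boundary matrix has rank 8 and Smith normal form diag(1,1,1,1,1,1,1,1).

The boundary map ∂_2: C_2 → C_1 acts by ∂[p,q,r] = [q,r] − [p,r] + [p,q]. For instance
  ∂[1,2,6] = [2,6] − [1,6] + [1,2],
  ∂[0,4,8] = [4,8] − [0,8] + [0,4].
The resulting 27×18 matrix has rank 18, and its Smith normal form has invariant factors (1,1,1,1,1,1,1,1,1,1,1,1,1,1,1,1,1,2).

Reading off H_k = ker ∂_k / im ∂_{k+1}:

  H_0: rank C_0 − rank ∂_1 = 9 − 8 = 1, and the invariant factors of ∂_1 are all 1, so H_0 = Z.
  H_1: rank ker ∂_1 − rank ∂_2 = (27 − 8) − 18 = 1, and ∂_2 has invariant factor 2 > 1, so H_1 = Z ⊕ Z/2Z.
  H_2: rank ker ∂_2 − rank ∂_3 = (18 − 18) − 0 = 0, and there is no ∂_3, so H_2 = 0.

Hence the Betti numbers are b_0 = 1, b_1 = 1, b_2 = 0.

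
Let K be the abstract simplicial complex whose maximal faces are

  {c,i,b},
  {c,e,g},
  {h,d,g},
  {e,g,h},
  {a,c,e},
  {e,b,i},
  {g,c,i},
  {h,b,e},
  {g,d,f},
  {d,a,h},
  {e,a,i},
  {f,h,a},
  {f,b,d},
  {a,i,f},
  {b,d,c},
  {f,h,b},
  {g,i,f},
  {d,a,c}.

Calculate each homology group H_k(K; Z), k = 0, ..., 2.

H_0 = Z,  H_1 = Z × Z/2,  H_2 = 0.

Fix the vertex order a < b < c < d < e < f < g < h < i and write every simplex with vertices in increasing order. Then dim K = 2 and the simplices of K are:

  0-simplices (9): a, b, c, d, e, f, g, h, i
  1-simplices (27): ac, ad, ae, af, ah, ai, bc, bd, be, bf, bh, bi, cd, ce, cg, ci, df, dg, dh, eg, eh, ei, fg, fh, fi, gh, gi
  2-simplices (18): acd, ace, adh, aei, afh, afi, bcd, bci, bdf, beh, bei, bfh, ceg, cgi, dfg, dgh, egh, fgi

so the chain groups are C_0 ≅ Z^9, C_1 ≅ Z^27, C_2 ≅ Z^18.

Boundary ∂_1: C_1 → C_0 sends each edge [p,q] (with p < q) to q − p.
This gives a 9×27 integer matrix of rank 8; reducing to Smith normal form yields diagonal entries (1,1,1,1,1,1,1,1).

∂_2: C_2 → C_1 sends each 2-simplex [p,q,r] to [q,r] − [p,r] + [p,q]. For instance
  ∂bdf = df − bf + bd,
  ∂bfh = fh − bh + bf.
The 27×18 boundary matrix has rank 18 and Smith normal form diag(1,1,1,1,1,1,1,1,1,1,1,1,1,1,1,1,1,2).

Computing H_k = (kernel of ∂_k) / (image of ∂_{k+1}):

  H_0: rank C_0 − rank ∂_1 = 9 − 8 = 1, and the invariant factors of ∂_1 are all 1, so H_0 = Z.
  H_1: rank ker ∂_1 − rank ∂_2 = (27 − 8) − 18 = 1, and ∂_2 has invariant factor 2 > 1, so H_1 = Z × Z/2.
  H_2: rank ker ∂_2 − rank ∂_3 = (18 − 18) − 0 = 0, and there is no ∂_3, so H_2 = 0.

(K is a triangulation of the Klein bottle.)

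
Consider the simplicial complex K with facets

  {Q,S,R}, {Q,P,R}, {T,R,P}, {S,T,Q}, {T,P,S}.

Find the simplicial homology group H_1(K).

Take the total order P < Q < R < S < T on the vertex set. Then K (dimension 2) consists of the simplices:

  0-simplices (5): P, Q, R, S, T
  1-simplices (10): PQ, PR, PS, PT, QR, QS, QT, RS, RT, ST
  2-simplices (5): PQR, PRT, PST, QRS, QST

Hence C_0 ≅ Z^5, C_1 ≅ Z^10, C_2 ≅ Z^5.

∂_1: C_1 → C_0 maps an edge to its endpoints' difference, ∂[p,q] = q − p. For instance
  ∂PT = T − P.
The 5×10 boundary matrix has rank 4 and Smith normal form diag(1,1,1,1).

Boundary ∂_2: C_2 → C_1 sends each 2-simplex [p,q,r] to [q,r] − [p,r] + [p,q]. For instance
  ∂QST = ST − QT + QS,
  ∂PQR = QR − PR + PQ.
The 10×5 boundary matrix has rank 5 and Smith normal form diag(1,1,1,1,1).

From H_k ≅ ker(∂_k) / im(∂_{k+1}) we obtain:

  H_1: rank ker ∂_1 − rank ∂_2 = (10 − 4) − 5 = 1, and the invariant factors of ∂_2 are all 1, so H_1 = Z.

H_1 ≅ Z.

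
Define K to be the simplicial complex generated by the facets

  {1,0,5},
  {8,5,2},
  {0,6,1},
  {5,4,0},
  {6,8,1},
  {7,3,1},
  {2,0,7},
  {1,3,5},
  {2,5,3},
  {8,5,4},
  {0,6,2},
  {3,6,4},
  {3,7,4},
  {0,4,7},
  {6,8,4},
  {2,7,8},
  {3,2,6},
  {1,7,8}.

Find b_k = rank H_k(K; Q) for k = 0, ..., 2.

b_0 = 1, b_1 = 2, b_2 = 1.

Order the vertices as 0 < 1 < 2 < 3 < 4 < 5 < 6 < 7 < 8. Listing each simplex with vertices in this order, K has dimension 2 with simplices:

  0-simplices (9): [0], [1], [2], [3], [4], [5], [6], [7], [8]
  1-simplices (27): (27 of them)
  2-simplices (18): [0,1,5], [0,1,6], [0,2,6], [0,2,7], [0,4,5], [0,4,7], [1,3,5], [1,3,7], [1,6,8], [1,7,8], [2,3,5], [2,3,6], [2,5,8], [2,7,8], [3,4,6], [3,4,7], [4,5,8], [4,6,8]

Hence C_0 ≅ Z^9, C_1 ≅ Z^27, C_2 ≅ Z^18.

Boundary ∂_1: C_1 → C_0 is given by ∂[p,q] = [q] − [p]. For instance
  ∂[0,7] = [7] − [0].
The resulting 9×27 matrix has rank 8, and its Smith normal form has invariant factors (1,1,1,1,1,1,1,1).

∂_2: C_2 → C_1 maps a triangle to the signed sum of its edges. For instance
  ∂[4,6,8] = [6,8] − [4,8] + [4,6],
  ∂[0,2,6] = [2,6] − [0,6] + [0,2].
This gives a 27×18 integer matrix of rank 17; reducing to Smith normal form yields diagonal entries (1,1,1,1,1,1,1,1,1,1,1,1,1,1,1,1,1).

Computing H_k = (kernel of ∂_k) / (image of ∂_{k+1}):

  H_0: rank C_0 − rank ∂_1 = 9 − 8 = 1, and the invariant factors of ∂_1 are all 1, so H_0 ≅ Z.
  H_1: rank ker ∂_1 − rank ∂_2 = (27 − 8) − 17 = 2, and the invariant factors of ∂_2 are all 1, so H_1 ≅ Z^2.
  H_2: rank ker ∂_2 − rank ∂_3 = (18 − 17) − 0 = 1, and there is no ∂_3, so H_2 ≅ Z.

Hence the Betti numbers are b_0 = 1, b_1 = 2, b_2 = 1.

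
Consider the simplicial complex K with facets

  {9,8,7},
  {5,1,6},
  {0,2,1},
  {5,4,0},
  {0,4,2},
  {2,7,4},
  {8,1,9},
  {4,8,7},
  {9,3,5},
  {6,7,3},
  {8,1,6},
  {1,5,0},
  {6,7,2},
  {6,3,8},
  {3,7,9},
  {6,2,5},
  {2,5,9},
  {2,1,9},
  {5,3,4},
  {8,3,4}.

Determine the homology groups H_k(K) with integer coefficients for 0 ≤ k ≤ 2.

Take the total order 0 < 1 < 2 < 3 < 4 < 5 < 6 < 7 < 8 < 9 on the vertex set. Then K (dimension 2) consists of the simplices:

  0-simplices (10): [0], [1], [2], [3], [4], [5], [6], [7], [8], [9]
  1-simplices (30): (30 of them)
  2-simplices (20): (20 of them)

giving chain groups C_0 ≅ Z^10, C_1 ≅ Z^30, C_2 ≅ Z^20.

∂_1: C_1 → C_0 maps an edge to its endpoints' difference, ∂[p,q] = q − p.
The resulting 10×30 matrix has rank 9, and its Smith normal form has invariant factors (1,1,1,1,1,1,1,1,1).

Boundary ∂_2: C_2 → C_1 sends each 2-simplex [p,q,r] to [q,r] − [p,r] + [p,q]. For instance
  ∂[2,5,9] = [5,9] − [2,9] + [2,5],
  ∂[2,4,7] = [4,7] − [2,7] + [2,4].
The resulting 30×20 matrix has rank 20, and its Smith normal form has invariant factors (1,1,1,1,1,1,1,1,1,1,1,1,1,1,1,1,1,1,1,2).

From H_k ≅ ker(∂_k) / im(∂_{k+1}) we obtain:

  H_0: rank C_0 − rank ∂_1 = 10 − 9 = 1, and the invariant factors of ∂_1 are all 1, so H_0 = Z.
  H_1: rank ker ∂_1 − rank ∂_2 = (30 − 9) − 20 = 1, and ∂_2 has invariant factor 2 > 1, so H_1 = Z ⊕ Z/2.
  H_2: rank ker ∂_2 − rank ∂_3 = (20 − 20) − 0 = 0, and there is no ∂_3, so H_2 = 0.

H_0 = Z,  H_1 = Z ⊕ Z/2,  H_2 = 0.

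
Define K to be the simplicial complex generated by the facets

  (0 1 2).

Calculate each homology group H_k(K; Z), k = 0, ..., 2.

Take the total order 0 < 1 < 2 on the vertex set. Then K (dimension 2) consists of the simplices:

  0-simplices (3): [0], [1], [2]
  1-simplices (3): [0,1], [0,2], [1,2]
  2-simplices (1): [0,1,2]

Hence C_0 ≅ Z^3, C_1 ≅ Z^3, C_2 ≅ Z^1.

The boundary map ∂_1: C_1 → C_0 is given by ∂[p,q] = [q] − [p]. For instance
  ∂[0,2] = [2] − [0].
The resulting 3×3 matrix has rank 2, and its Smith normal form has invariant factors (1,1).

Boundary ∂_2: C_2 → C_1 sends each 2-simplex [p,q,r] to [q,r] − [p,r] + [p,q]. For instance
  ∂[0,1,2] = [1,2] − [0,2] + [0,1].
This gives a 3×1 integer matrix of rank 1; reducing to Smith normal form yields diagonal entries (1).

Computing H_k = (kernel of ∂_k) / (image of ∂_{k+1}):

  H_0: rank C_0 − rank ∂_1 = 3 − 2 = 1, and the invariant factors of ∂_1 are all 1, so H_0 ≅ Z.
  H_1: rank ker ∂_1 − rank ∂_2 = (3 − 2) − 1 = 0, and the invariant factors of ∂_2 are all 1, so H_1 ≅ 0.
  H_2: rank ker ∂_2 − rank ∂_3 = (1 − 1) − 0 = 0, and there is no ∂_3, so H_2 ≅ 0.

As a check, the Euler characteristic is 3 − 3 + 1 = 1, which agrees with 1 − 0 + 0 = 1.
(K is a triangulation of the 2-simplex.)

H_0 = Z,  H_1 = 0,  H_2 = 0.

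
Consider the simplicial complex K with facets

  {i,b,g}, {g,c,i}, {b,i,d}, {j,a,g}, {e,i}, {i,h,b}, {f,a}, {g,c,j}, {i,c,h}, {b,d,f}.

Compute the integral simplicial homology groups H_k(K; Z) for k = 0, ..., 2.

We work with the vertex ordering a < b < c < d < e < f < g < h < i < j. The simplices of K, each written with vertices in increasing order, are:

  0-simplices (10): a, b, c, d, e, f, g, h, i, j
  1-simplices (18): af, ag, aj, bd, bf, bg, bh, bi, cg, ch, ci, cj, df, di, ei, gi, gj, hi
  2-simplices (8): agj, bdf, bdi, bgi, bhi, cgi, cgj, chi

so the chain groups are C_0 ≅ Z^10, C_1 ≅ Z^18, C_2 ≅ Z^8.

∂_1: C_1 → C_0 sends each edge [p,q] (with p < q) to q − p.
This gives a 10×18 integer matrix of rank 9; reducing to Smith normal form yields diagonal entries (1,1,1,1,1,1,1,1,1).

The boundary map ∂_2: C_2 → C_1 sends each 2-simplex [p,q,r] to [q,r] − [p,r] + [p,q]. For instance
  ∂bhi = hi − bi + bh,
  ∂cgi = gi − ci + cg.
This gives a 18×8 integer matrix of rank 8; reducing to Smith normal form yields diagonal entries (1,1,1,1,1,1,1,1).

Reading off H_k = ker ∂_k / im ∂_{k+1}:

  H_0: rank C_0 − rank ∂_1 = 10 − 9 = 1, and the invariant factors of ∂_1 are all 1, so H_0 = Z.
  H_1: rank ker ∂_1 − rank ∂_2 = (18 − 9) − 8 = 1, and the invariant factors of ∂_2 are all 1, so H_1 = Z.
  H_2: rank ker ∂_2 − rank ∂_3 = (8 − 8) − 0 = 0, and there is no ∂_3, so H_2 = 0.

H_0 ≅ Z,  H_1 ≅ Z,  H_2 = 0.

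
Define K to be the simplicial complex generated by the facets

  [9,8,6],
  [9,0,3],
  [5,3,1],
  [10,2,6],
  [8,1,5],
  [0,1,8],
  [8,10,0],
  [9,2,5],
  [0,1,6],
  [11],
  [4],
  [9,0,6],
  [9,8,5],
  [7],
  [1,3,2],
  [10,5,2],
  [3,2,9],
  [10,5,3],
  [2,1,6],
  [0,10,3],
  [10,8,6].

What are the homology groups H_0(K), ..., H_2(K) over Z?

H_0 ≅ Z^4,  H_1 ≅ Z ⊕ Z/2Z,  H_2 = 0.

Take the total order 0 < 1 < 2 < 3 < 4 < 5 < 6 < 7 < 8 < 9 < 10 < 11 on the vertex set. Then K (dimension 2) consists of the simplices:

  0-simplices (12): [0], [1], [2], [3], [4], [5], [6], [7], [8], [9], [10], [11]
  1-simplices (27): (27 of them)
  2-simplices (18): (18 of them)

Hence C_0 ≅ Z^12, C_1 ≅ Z^27, C_2 ≅ Z^18.

∂_1: C_1 → C_0 maps an edge to its endpoints' difference, ∂[p,q] = q − p.
This gives a 12×27 integer matrix of rank 8; reducing to Smith normal form yields diagonal entries (1,1,1,1,1,1,1,1).

Boundary ∂_2: C_2 → C_1 maps a triangle to the signed sum of its edges. For instance
  ∂[2,6,10] = [6,10] − [2,10] + [2,6],
  ∂[0,8,10] = [8,10] − [0,10] + [0,8].
As a 27×18 matrix over Z this has rank 18, with invariant factors (1,1,1,1,1,1,1,1,1,1,1,1,1,1,1,1,1,2).

From H_k ≅ ker(∂_k) / im(∂_{k+1}) we obtain:

  H_0: rank C_0 − rank ∂_1 = 12 − 8 = 4, and the invariant factors of ∂_1 are all 1, so H_0 = Z^4.
  H_1: rank ker ∂_1 − rank ∂_2 = (27 − 8) − 18 = 1, and ∂_2 has invariant factor 2 > 1, so H_1 = Z ⊕ Z/2Z.
  H_2: rank ker ∂_2 − rank ∂_3 = (18 − 18) − 0 = 0, and there is no ∂_3, so H_2 = 0.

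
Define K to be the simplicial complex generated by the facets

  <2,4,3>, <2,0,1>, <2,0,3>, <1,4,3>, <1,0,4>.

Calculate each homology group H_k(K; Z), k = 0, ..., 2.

Take the total order 0 < 1 < 2 < 3 < 4 on the vertex set. Then K (dimension 2) consists of the simplices:

  0-simplices (5): [0], [1], [2], [3], [4]
  1-simplices (10): [0,1], [0,2], [0,3], [0,4], [1,2], [1,3], [1,4], [2,3], [2,4], [3,4]
  2-simplices (5): [0,1,2], [0,1,4], [0,2,3], [1,3,4], [2,3,4]

so the chain groups are C_0 ≅ Z^5, C_1 ≅ Z^10, C_2 ≅ Z^5.

∂_1: C_1 → C_0 maps an edge to its endpoints' difference, ∂[p,q] = q − p. For instance
  ∂[1,4] = [4] − [1].
The resulting 5×10 matrix has rank 4, and its Smith normal form has invariant factors (1,1,1,1).

∂_2: C_2 → C_1 sends each 2-simplex [p,q,r] to [q,r] − [p,r] + [p,q]. For instance
  ∂[1,3,4] = [3,4] − [1,4] + [1,3],
  ∂[0,1,4] = [1,4] − [0,4] + [0,1].
As a 10×5 matrix over Z this has rank 5, with invariant factors (1,1,1,1,1).

Computing H_k = (kernel of ∂_k) / (image of ∂_{k+1}):

  H_0: rank C_0 − rank ∂_1 = 5 − 4 = 1, and the invariant factors of ∂_1 are all 1, so H_0 = Z.
  H_1: rank ker ∂_1 − rank ∂_2 = (10 − 4) − 5 = 1, and the invariant factors of ∂_2 are all 1, so H_1 = Z.
  H_2: rank ker ∂_2 − rank ∂_3 = (5 − 5) − 0 = 0, and there is no ∂_3, so H_2 = 0.

(K is a triangulation of the Möbius band.)

H_0 = Z,  H_1 = Z,  H_2 = 0.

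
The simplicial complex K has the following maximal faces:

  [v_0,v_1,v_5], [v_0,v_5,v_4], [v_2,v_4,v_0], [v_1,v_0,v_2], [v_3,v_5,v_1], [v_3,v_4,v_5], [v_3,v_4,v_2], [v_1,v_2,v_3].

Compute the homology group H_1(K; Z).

H_1 ≅ 0.

We work with the vertex ordering v_0 < v_1 < v_2 < v_3 < v_4 < v_5. The simplices of K, each written with vertices in increasing order, are:

  0-simplices (6): [v_0], [v_1], [v_2], [v_3], [v_4], [v_5]
  1-simplices (12): [v_0,v_1], [v_0,v_2], [v_0,v_4], [v_0,v_5], [v_1,v_2], [v_1,v_3], [v_1,v_5], [v_2,v_3], [v_2,v_4], [v_3,v_4], [v_3,v_5], [v_4,v_5]
  2-simplices (8): [v_0,v_1,v_2], [v_0,v_1,v_5], [v_0,v_2,v_4], [v_0,v_4,v_5], [v_1,v_2,v_3], [v_1,v_3,v_5], [v_2,v_3,v_4], [v_3,v_4,v_5]

giving chain groups C_0 ≅ Z^6, C_1 ≅ Z^12, C_2 ≅ Z^8.

The boundary map ∂_1: C_1 → C_0 is given by ∂[p,q] = [q] − [p]. For instance
  ∂[v_1,v_3] = [v_3] − [v_1].
This gives a 6×12 integer matrix of rank 5; reducing to Smith normal form yields diagonal entries (1,1,1,1,1).

The boundary map ∂_2: C_2 → C_1 sends each 2-simplex [p,q,r] to [q,r] − [p,r] + [p,q]. For instance
  ∂[v_3,v_4,v_5] = [v_4,v_5] − [v_3,v_5] + [v_3,v_4],
  ∂[v_0,v_1,v_2] = [v_1,v_2] − [v_0,v_2] + [v_0,v_1].
The resulting 12×8 matrix has rank 7, and its Smith normal form has invariant factors (1,1,1,1,1,1,1).

From H_k ≅ ker(∂_k) / im(∂_{k+1}) we obtain:

  H_1: rank ker ∂_1 − rank ∂_2 = (12 − 5) − 7 = 0, and the invariant factors of ∂_2 are all 1, so H_1 ≅ 0.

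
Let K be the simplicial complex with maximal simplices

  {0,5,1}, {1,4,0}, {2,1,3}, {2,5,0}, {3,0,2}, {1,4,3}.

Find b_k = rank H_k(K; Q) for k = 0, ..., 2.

We work with the vertex ordering 0 < 1 < 2 < 3 < 4 < 5. The simplices of K, each written with vertices in increasing order, are:

  0-simplices (6): [0], [1], [2], [3], [4], [5]
  1-simplices (12): [0,1], [0,2], [0,3], [0,4], [0,5], [1,2], [1,3], [1,4], [1,5], [2,3], [2,5], [3,4]
  2-simplices (6): [0,1,4], [0,1,5], [0,2,3], [0,2,5], [1,2,3], [1,3,4]

giving chain groups C_0 ≅ Z^6, C_1 ≅ Z^12, C_2 ≅ Z^6.

Boundary ∂_1: C_1 → C_0 maps an edge to its endpoints' difference, ∂[p,q] = q − p.
As a 6×12 matrix over Z this has rank 5, with invariant factors (1,1,1,1,1).

The boundary map ∂_2: C_2 → C_1 sends each 2-simplex [p,q,r] to [q,r] − [p,r] + [p,q]. For instance
  ∂[1,2,3] = [2,3] − [1,3] + [1,2],
  ∂[0,2,5] = [2,5] − [0,5] + [0,2].
The resulting 12×6 matrix has rank 6, and its Smith normal form has invariant factors (1,1,1,1,1,1).

Computing H_k = (kernel of ∂_k) / (image of ∂_{k+1}):

  H_0: rank C_0 − rank ∂_1 = 6 − 5 = 1, and the invariant factors of ∂_1 are all 1, so H_0 = Z.
  H_1: rank ker ∂_1 − rank ∂_2 = (12 − 5) − 6 = 1, and the invariant factors of ∂_2 are all 1, so H_1 = Z.
  H_2: rank ker ∂_2 − rank ∂_3 = (6 − 6) − 0 = 0, and there is no ∂_3, so H_2 = 0.

Hence the Betti numbers are b_0 = 1, b_1 = 1, b_2 = 0.

b_0 = 1, b_1 = 1, b_2 = 0.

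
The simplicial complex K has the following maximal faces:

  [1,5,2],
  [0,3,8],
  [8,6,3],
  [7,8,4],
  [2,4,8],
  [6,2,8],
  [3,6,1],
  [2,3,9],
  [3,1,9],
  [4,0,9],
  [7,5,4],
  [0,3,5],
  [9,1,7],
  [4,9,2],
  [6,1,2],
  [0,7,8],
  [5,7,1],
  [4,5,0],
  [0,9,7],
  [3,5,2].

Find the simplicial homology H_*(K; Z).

H_0 = Z,  H_1 = Z × Z/2,  H_2 = 0.

Fix the vertex order 0 < 1 < 2 < 3 < 4 < 5 < 6 < 7 < 8 < 9 and write every simplex with vertices in increasing order. Then dim K = 2 and the simplices of K are:

  0-simplices (10): [0], [1], [2], [3], [4], [5], [6], [7], [8], [9]
  1-simplices (30): (30 of them)
  2-simplices (20): (20 of them)

Hence C_0 ≅ Z^10, C_1 ≅ Z^30, C_2 ≅ Z^20.

Boundary ∂_1: C_1 → C_0 is given by ∂[p,q] = [q] − [p]. For instance
  ∂[7,9] = [9] − [7].
As a 10×30 matrix over Z this has rank 9, with invariant factors (1,1,1,1,1,1,1,1,1).

Boundary ∂_2: C_2 → C_1 acts by ∂[p,q,r] = [q,r] − [p,r] + [p,q]. For instance
  ∂[0,7,8] = [7,8] − [0,8] + [0,7],
  ∂[1,2,5] = [2,5] − [1,5] + [1,2].
The resulting 30×20 matrix has rank 20, and its Smith normal form has invariant factors (1,1,1,1,1,1,1,1,1,1,1,1,1,1,1,1,1,1,1,2).

From H_k ≅ ker(∂_k) / im(∂_{k+1}) we obtain:

  H_0: rank C_0 − rank ∂_1 = 10 − 9 = 1, and the invariant factors of ∂_1 are all 1, so H_0 ≅ Z.
  H_1: rank ker ∂_1 − rank ∂_2 = (30 − 9) − 20 = 1, and ∂_2 has invariant factor 2 > 1, so H_1 ≅ Z × Z/2.
  H_2: rank ker ∂_2 − rank ∂_3 = (20 − 20) − 0 = 0, and there is no ∂_3, so H_2 ≅ 0.

As a check, the Euler characteristic is 10 − 30 + 20 = 0, which agrees with 1 − 1 + 0 = 0.
(K is a triangulation of the Klein bottle.)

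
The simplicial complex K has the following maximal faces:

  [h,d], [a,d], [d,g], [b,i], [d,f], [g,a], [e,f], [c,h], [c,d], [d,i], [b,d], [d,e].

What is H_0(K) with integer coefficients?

Fix the vertex order a < b < c < d < e < f < g < h < i and write every simplex with vertices in increasing order. Then dim K = 1 and the simplices of K are:

  0-simplices (9): a, b, c, d, e, f, g, h, i
  1-simplices (12): ad, ag, bd, bi, cd, ch, de, df, dg, dh, di, ef

giving chain groups C_0 ≅ Z^9, C_1 ≅ Z^12.

Boundary ∂_1: C_1 → C_0 maps an edge to its endpoints' difference, ∂[p,q] = q − p.
The 9×12 boundary matrix has rank 8 and Smith normal form diag(1,1,1,1,1,1,1,1).

Now H_k = ker ∂_k / im ∂_{k+1}, so:

  H_0: rank C_0 − rank ∂_1 = 9 − 8 = 1, and the invariant factors of ∂_1 are all 1, so H_0 ≅ Z.

H_0 = Z.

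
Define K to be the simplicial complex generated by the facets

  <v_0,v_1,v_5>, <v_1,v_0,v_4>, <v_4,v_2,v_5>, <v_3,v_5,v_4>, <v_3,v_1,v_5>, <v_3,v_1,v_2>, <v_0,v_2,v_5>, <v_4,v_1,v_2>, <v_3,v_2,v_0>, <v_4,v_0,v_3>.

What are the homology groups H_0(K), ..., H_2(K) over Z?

H_0 = Z,  H_1 = Z/2,  H_2 = 0.

Take the total order v_0 < v_1 < v_2 < v_3 < v_4 < v_5 on the vertex set. Then K (dimension 2) consists of the simplices:

  0-simplices (6): [v_0], [v_1], [v_2], [v_3], [v_4], [v_5]
  1-simplices (15): (15 of them)
  2-simplices (10): [v_0,v_1,v_4], [v_0,v_1,v_5], [v_0,v_2,v_3], [v_0,v_2,v_5], [v_0,v_3,v_4], [v_1,v_2,v_3], [v_1,v_2,v_4], [v_1,v_3,v_5], [v_2,v_4,v_5], [v_3,v_4,v_5]

so the chain groups are C_0 ≅ Z^6, C_1 ≅ Z^15, C_2 ≅ Z^10.

The boundary map ∂_1: C_1 → C_0 maps an edge to its endpoints' difference, ∂[p,q] = q − p. For instance
  ∂[v_1,v_2] = [v_2] − [v_1].
This gives a 6×15 integer matrix of rank 5; reducing to Smith normal form yields diagonal entries (1,1,1,1,1).

∂_2: C_2 → C_1 sends each 2-simplex [p,q,r] to [q,r] − [p,r] + [p,q]. For instance
  ∂[v_0,v_3,v_4] = [v_3,v_4] − [v_0,v_4] + [v_0,v_3],
  ∂[v_0,v_1,v_4] = [v_1,v_4] − [v_0,v_4] + [v_0,v_1].
The resulting 15×10 matrix has rank 10, and its Smith normal form has invariant factors (1,1,1,1,1,1,1,1,1,2).

Computing H_k = (kernel of ∂_k) / (image of ∂_{k+1}):

  H_0: rank C_0 − rank ∂_1 = 6 − 5 = 1, and the invariant factors of ∂_1 are all 1, so H_0 = Z.
  H_1: rank ker ∂_1 − rank ∂_2 = (15 − 5) − 10 = 0, and ∂_2 has invariant factor 2 > 1, so H_1 = Z/2.
  H_2: rank ker ∂_2 − rank ∂_3 = (10 − 10) − 0 = 0, and there is no ∂_3, so H_2 = 0.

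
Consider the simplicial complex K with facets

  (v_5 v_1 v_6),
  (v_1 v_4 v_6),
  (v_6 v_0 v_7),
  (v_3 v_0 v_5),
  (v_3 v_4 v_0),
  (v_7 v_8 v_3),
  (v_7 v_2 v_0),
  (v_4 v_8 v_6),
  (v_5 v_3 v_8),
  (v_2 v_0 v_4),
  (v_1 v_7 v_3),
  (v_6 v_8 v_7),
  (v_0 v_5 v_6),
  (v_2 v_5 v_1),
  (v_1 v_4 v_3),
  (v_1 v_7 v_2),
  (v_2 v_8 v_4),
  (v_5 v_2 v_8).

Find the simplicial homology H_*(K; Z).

H_0 = Z,  H_1 = Z^2,  H_2 = Z.

We work with the vertex ordering v_0 < v_1 < v_2 < v_3 < v_4 < v_5 < v_6 < v_7 < v_8. The simplices of K, each written with vertices in increasing order, are:

  0-simplices (9): [v_0], [v_1], [v_2], [v_3], [v_4], [v_5], [v_6], [v_7], [v_8]
  1-simplices (27): (27 of them)
  2-simplices (18): (18 of them)

giving chain groups C_0 ≅ Z^9, C_1 ≅ Z^27, C_2 ≅ Z^18.

Boundary ∂_1: C_1 → C_0 is given by ∂[p,q] = [q] − [p]. For instance
  ∂[v_5,v_8] = [v_8] − [v_5].
The resulting 9×27 matrix has rank 8, and its Smith normal form has invariant factors (1,1,1,1,1,1,1,1).

The boundary map ∂_2: C_2 → C_1 acts by ∂[p,q,r] = [q,r] − [p,r] + [p,q]. For instance
  ∂[v_4,v_6,v_8] = [v_6,v_8] − [v_4,v_8] + [v_4,v_6],
  ∂[v_0,v_2,v_7] = [v_2,v_7] − [v_0,v_7] + [v_0,v_2].
This gives a 27×18 integer matrix of rank 17; reducing to Smith normal form yields diagonal entries (1,1,1,1,1,1,1,1,1,1,1,1,1,1,1,1,1).

Now H_k = ker ∂_k / im ∂_{k+1}, so:

  H_0: rank C_0 − rank ∂_1 = 9 − 8 = 1, and the invariant factors of ∂_1 are all 1, so H_0 = Z.
  H_1: rank ker ∂_1 − rank ∂_2 = (27 − 8) − 17 = 2, and the invariant factors of ∂_2 are all 1, so H_1 = Z^2.
  H_2: rank ker ∂_2 − rank ∂_3 = (18 − 17) − 0 = 1, and there is no ∂_3, so H_2 = Z.

As a check, the Euler characteristic is 9 − 27 + 18 = 0, which agrees with 1 − 2 + 1 = 0.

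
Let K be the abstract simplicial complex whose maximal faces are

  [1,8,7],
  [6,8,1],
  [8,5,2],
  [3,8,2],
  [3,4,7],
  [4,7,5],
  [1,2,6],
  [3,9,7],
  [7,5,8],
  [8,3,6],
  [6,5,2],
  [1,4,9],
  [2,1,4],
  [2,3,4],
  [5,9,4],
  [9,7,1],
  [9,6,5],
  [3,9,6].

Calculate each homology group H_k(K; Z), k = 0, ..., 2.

H_0 = Z,  H_1 = Z ⊕ Z/2,  H_2 = 0.

We work with the vertex ordering 1 < 2 < 3 < 4 < 5 < 6 < 7 < 8 < 9. The simplices of K, each written with vertices in increasing order, are:

  0-simplices (9): [1], [2], [3], [4], [5], [6], [7], [8], [9]
  1-simplices (27): (27 of them)
  2-simplices (18): [1,2,4], [1,2,6], [1,4,9], [1,6,8], [1,7,8], [1,7,9], [2,3,4], [2,3,8], [2,5,6], [2,5,8], [3,4,7], [3,6,8], [3,6,9], [3,7,9], [4,5,7], [4,5,9], [5,6,9], [5,7,8]

so the chain groups are C_0 ≅ Z^9, C_1 ≅ Z^27, C_2 ≅ Z^18.

The boundary map ∂_1: C_1 → C_0 maps an edge to its endpoints' difference, ∂[p,q] = q − p. For instance
  ∂[1,4] = [4] − [1].
The 9×27 boundary matrix has rank 8 and Smith normal form diag(1,1,1,1,1,1,1,1).

The boundary map ∂_2: C_2 → C_1 maps a triangle to the signed sum of its edges. For instance
  ∂[1,2,4] = [2,4] − [1,4] + [1,2],
  ∂[1,4,9] = [4,9] − [1,9] + [1,4].
This gives a 27×18 integer matrix of rank 18; reducing to Smith normal form yields diagonal entries (1,1,1,1,1,1,1,1,1,1,1,1,1,1,1,1,1,2).

Now H_k = ker ∂_k / im ∂_{k+1}, so:

  H_0: rank C_0 − rank ∂_1 = 9 − 8 = 1, and the invariant factors of ∂_1 are all 1, so H_0 = Z.
  H_1: rank ker ∂_1 − rank ∂_2 = (27 − 8) − 18 = 1, and ∂_2 has invariant factor 2 > 1, so H_1 = Z ⊕ Z/2.
  H_2: rank ker ∂_2 − rank ∂_3 = (18 − 18) − 0 = 0, and there is no ∂_3, so H_2 = 0.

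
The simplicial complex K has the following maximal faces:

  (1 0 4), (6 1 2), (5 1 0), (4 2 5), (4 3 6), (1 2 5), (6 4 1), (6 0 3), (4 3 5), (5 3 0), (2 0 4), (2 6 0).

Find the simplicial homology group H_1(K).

H_1 ≅ Z/2Z.

Order the vertices as 0 < 1 < 2 < 3 < 4 < 5 < 6. Listing each simplex with vertices in this order, K has dimension 2 with simplices:

  0-simplices (7): [0], [1], [2], [3], [4], [5], [6]
  1-simplices (18): [0,1], [0,2], [0,3], [0,4], [0,5], [0,6], [1,2], [1,4], [1,5], [1,6], [2,4], [2,5], [2,6], [3,4], [3,5], [3,6], [4,5], [4,6]
  2-simplices (12): [0,1,4], [0,1,5], [0,2,4], [0,2,6], [0,3,5], [0,3,6], [1,2,5], [1,2,6], [1,4,6], [2,4,5], [3,4,5], [3,4,6]

giving chain groups C_0 ≅ Z^7, C_1 ≅ Z^18, C_2 ≅ Z^12.

The boundary map ∂_1: C_1 → C_0 sends each edge [p,q] (with p < q) to q − p.
This gives a 7×18 integer matrix of rank 6; reducing to Smith normal form yields diagonal entries (1,1,1,1,1,1).

∂_2: C_2 → C_1 acts by ∂[p,q,r] = [q,r] − [p,r] + [p,q]. For instance
  ∂[3,4,6] = [4,6] − [3,6] + [3,4],
  ∂[1,4,6] = [4,6] − [1,6] + [1,4].
This gives a 18×12 integer matrix of rank 12; reducing to Smith normal form yields diagonal entries (1,1,1,1,1,1,1,1,1,1,1,2).

Computing H_k = (kernel of ∂_k) / (image of ∂_{k+1}):

  H_1: rank ker ∂_1 − rank ∂_2 = (18 − 6) − 12 = 0, and ∂_2 has invariant factor 2 > 1, so H_1 ≅ Z/2Z.

(K is a triangulation of the real projective plane RP^2.)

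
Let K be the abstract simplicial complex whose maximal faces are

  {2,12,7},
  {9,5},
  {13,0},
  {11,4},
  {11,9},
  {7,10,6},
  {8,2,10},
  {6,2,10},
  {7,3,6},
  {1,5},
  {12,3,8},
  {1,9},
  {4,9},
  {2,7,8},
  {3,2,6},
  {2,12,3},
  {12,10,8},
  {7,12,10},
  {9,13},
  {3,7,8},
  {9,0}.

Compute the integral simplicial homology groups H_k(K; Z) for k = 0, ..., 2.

H_0 ≅ Z^2,  H_1 ≅ Z^3 ⊕ Z/2,  H_2 = 0.

Take the total order 0 < 1 < 2 < 3 < 4 < 5 < 6 < 7 < 8 < 9 < 10 < 11 < 12 < 13 on the vertex set. Then K (dimension 2) consists of the simplices:

  0-simplices (14): [0], [1], [2], [3], [4], [5], [6], [7], [8], [9], [10], [11], [12], [13]
  1-simplices (27): (27 of them)
  2-simplices (12): [2,3,6], [2,3,12], [2,6,10], [2,7,8], [2,7,12], [2,8,10], [3,6,7], [3,7,8], [3,8,12], [6,7,10], [7,10,12], [8,10,12]

giving chain groups C_0 ≅ Z^14, C_1 ≅ Z^27, C_2 ≅ Z^12.

Boundary ∂_1: C_1 → C_0 maps an edge to its endpoints' difference, ∂[p,q] = q − p. For instance
  ∂[9,13] = [13] − [9].
As a 14×27 matrix over Z this has rank 12, with invariant factors (1,1,1,1,1,1,1,1,1,1,1,1).

Boundary ∂_2: C_2 → C_1 sends each 2-simplex [p,q,r] to [q,r] − [p,r] + [p,q]. For instance
  ∂[2,7,12] = [7,12] − [2,12] + [2,7],
  ∂[2,7,8] = [7,8] − [2,8] + [2,7].
This gives a 27×12 integer matrix of rank 12; reducing to Smith normal form yields diagonal entries (1,1,1,1,1,1,1,1,1,1,1,2).

From H_k ≅ ker(∂_k) / im(∂_{k+1}) we obtain:

  H_0: rank C_0 − rank ∂_1 = 14 − 12 = 2, and the invariant factors of ∂_1 are all 1, so H_0 ≅ Z^2.
  H_1: rank ker ∂_1 − rank ∂_2 = (27 − 12) − 12 = 3, and ∂_2 has invariant factor 2 > 1, so H_1 ≅ Z^3 ⊕ Z/2.
  H_2: rank ker ∂_2 − rank ∂_3 = (12 − 12) − 0 = 0, and there is no ∂_3, so H_2 ≅ 0.

(K is a triangulation of the disjoint union of a wedge of 3 circles and the real projective plane RP^2.)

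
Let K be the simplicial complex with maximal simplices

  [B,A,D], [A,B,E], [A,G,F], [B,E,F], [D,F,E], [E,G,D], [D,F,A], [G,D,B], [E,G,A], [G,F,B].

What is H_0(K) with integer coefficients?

Take the total order A < B < D < E < F < G on the vertex set. Then K (dimension 2) consists of the simplices:

  0-simplices (6): A, B, D, E, F, G
  1-simplices (15): AB, AD, AE, AF, AG, BD, BE, BF, BG, DE, DF, DG, EF, EG, FG
  2-simplices (10): ABD, ABE, ADF, AEG, AFG, BDG, BEF, BFG, DEF, DEG

so the chain groups are C_0 ≅ Z^6, C_1 ≅ Z^15, C_2 ≅ Z^10.

Boundary ∂_1: C_1 → C_0 is given by ∂[p,q] = [q] − [p]. For instance
  ∂BG = G − B.
The resulting 6×15 matrix has rank 5, and its Smith normal form has invariant factors (1,1,1,1,1).

The boundary map ∂_2: C_2 → C_1 maps a triangle to the signed sum of its edges. For instance
  ∂ABE = BE − AE + AB,
  ∂ABD = BD − AD + AB.
The 15×10 boundary matrix has rank 10 and Smith normal form diag(1,1,1,1,1,1,1,1,1,2).

Reading off H_k = ker ∂_k / im ∂_{k+1}:

  H_0: rank C_0 − rank ∂_1 = 6 − 5 = 1, and the invariant factors of ∂_1 are all 1, so H_0 = Z.

(K is a triangulation of the real projective plane RP^2.)

H_0 ≅ Z.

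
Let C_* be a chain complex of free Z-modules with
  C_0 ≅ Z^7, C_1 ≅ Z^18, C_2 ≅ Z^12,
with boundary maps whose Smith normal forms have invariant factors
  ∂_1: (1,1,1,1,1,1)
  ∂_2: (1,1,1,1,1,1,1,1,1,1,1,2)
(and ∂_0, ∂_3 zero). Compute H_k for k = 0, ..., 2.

H_0: b_0 = 7 − 0 − 6 = 1; torsion from ∂_1 factors > 1: none. So H_0 ≅ Z.
H_1: b_1 = 18 − 6 − 12 = 0; torsion from ∂_2 factors > 1: [2]. So H_1 ≅ Z/2.
H_2: b_2 = 12 − 12 − 0 = 0; torsion from ∂_3 factors > 1: none. So H_2 ≅ 0.

H_0 ≅ Z,  H_1 ≅ Z/2,  H_2 = 0.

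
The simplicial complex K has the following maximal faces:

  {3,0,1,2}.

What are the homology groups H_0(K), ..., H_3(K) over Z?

H_0 = Z,  H_1 = 0,  H_2 = 0,  H_3 = 0.

Take the total order 0 < 1 < 2 < 3 on the vertex set. Then K (dimension 3) consists of the simplices:

  0-simplices (4): [0], [1], [2], [3]
  1-simplices (6): [0,1], [0,2], [0,3], [1,2], [1,3], [2,3]
  2-simplices (4): [0,1,2], [0,1,3], [0,2,3], [1,2,3]
  3-simplices (1): [0,1,2,3]

giving chain groups C_0 ≅ Z^4, C_1 ≅ Z^6, C_2 ≅ Z^4, C_3 ≅ Z^1.

∂_1: C_1 → C_0 maps an edge to its endpoints' difference, ∂[p,q] = q − p.
As a 4×6 matrix over Z this has rank 3, with invariant factors (1,1,1).

Boundary ∂_2: C_2 → C_1 acts by ∂[p,q,r] = [q,r] − [p,r] + [p,q]. For instance
  ∂[0,1,2] = [1,2] − [0,2] + [0,1],
  ∂[0,2,3] = [2,3] − [0,3] + [0,2].
The 6×4 boundary matrix has rank 3 and Smith normal form diag(1,1,1).

∂_3: C_3 → C_2 sends each 3-simplex σ to the alternating sum Σ_i (−1)^i (σ with its i-th vertex removed). For instance
  ∂[0,1,2,3] = [1,2,3] − [0,2,3] + [0,1,3] − [0,1,2].
The 4×1 boundary matrix has rank 1 and Smith normal form diag(1).

From H_k ≅ ker(∂_k) / im(∂_{k+1}) we obtain:

  H_0: rank C_0 − rank ∂_1 = 4 − 3 = 1, and the invariant factors of ∂_1 are all 1, so H_0 ≅ Z.
  H_1: rank ker ∂_1 − rank ∂_2 = (6 − 3) − 3 = 0, and the invariant factors of ∂_2 are all 1, so H_1 ≅ 0.
  H_2: rank ker ∂_2 − rank ∂_3 = (4 − 3) − 1 = 0, and the invariant factors of ∂_3 are all 1, so H_2 ≅ 0.
  H_3: rank ker ∂_3 − rank ∂_4 = (1 − 1) − 0 = 0, and there is no ∂_4, so H_3 ≅ 0.

As a check, the Euler characteristic is 4 − 6 + 4 − 1 = 1, which agrees with 1 − 0 + 0 − 0 = 1.
(K is a triangulation of the 3-simplex.)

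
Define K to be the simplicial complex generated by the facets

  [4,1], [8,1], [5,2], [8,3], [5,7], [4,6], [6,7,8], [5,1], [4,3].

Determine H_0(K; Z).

We work with the vertex ordering 1 < 2 < 3 < 4 < 5 < 6 < 7 < 8. The simplices of K, each written with vertices in increasing order, are:

  0-simplices (8): [1], [2], [3], [4], [5], [6], [7], [8]
  1-simplices (11): [1,4], [1,5], [1,8], [2,5], [3,4], [3,8], [4,6], [5,7], [6,7], [6,8], [7,8]
  2-simplices (1): [6,7,8]

giving chain groups C_0 ≅ Z^8, C_1 ≅ Z^11, C_2 ≅ Z^1.

The boundary map ∂_1: C_1 → C_0 maps an edge to its endpoints' difference, ∂[p,q] = q − p. For instance
  ∂[3,4] = [4] − [3].
This gives a 8×11 integer matrix of rank 7; reducing to Smith normal form yields diagonal entries (1,1,1,1,1,1,1).

∂_2: C_2 → C_1 maps a triangle to the signed sum of its edges. For instance
  ∂[6,7,8] = [7,8] − [6,8] + [6,7].
The resulting 11×1 matrix has rank 1, and its Smith normal form has invariant factors (1).

From H_k ≅ ker(∂_k) / im(∂_{k+1}) we obtain:

  H_0: rank C_0 − rank ∂_1 = 8 − 7 = 1, and the invariant factors of ∂_1 are all 1, so H_0 = Z.

H_0 = Z.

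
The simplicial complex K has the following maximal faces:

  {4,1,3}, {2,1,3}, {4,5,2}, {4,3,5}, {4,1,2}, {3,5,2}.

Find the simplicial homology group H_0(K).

H_0 ≅ Z.

K has 5 vertices, 9 edges, 6 triangles.
rank ∂_0 = 0, rank ∂_1 = 4 ⇒ b_0 = 5 − 0 − 4 = 1; all invariant factors of ∂_1 are 1 so no torsion. So H_0 ≅ Z.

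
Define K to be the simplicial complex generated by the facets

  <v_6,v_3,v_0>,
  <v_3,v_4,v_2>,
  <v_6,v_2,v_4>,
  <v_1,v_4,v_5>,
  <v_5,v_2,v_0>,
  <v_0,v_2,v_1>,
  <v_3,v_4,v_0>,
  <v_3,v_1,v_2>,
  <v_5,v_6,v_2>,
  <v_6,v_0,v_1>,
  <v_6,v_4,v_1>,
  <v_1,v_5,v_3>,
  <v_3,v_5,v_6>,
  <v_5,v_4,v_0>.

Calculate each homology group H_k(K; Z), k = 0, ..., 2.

H_0 = Z,  H_1 = Z^2,  H_2 = Z.

We work with the vertex ordering v_0 < v_1 < v_2 < v_3 < v_4 < v_5 < v_6. The simplices of K, each written with vertices in increasing order, are:

  0-simplices (7): [v_0], [v_1], [v_2], [v_3], [v_4], [v_5], [v_6]
  1-simplices (21): (21 of them)
  2-simplices (14): (14 of them)

so the chain groups are C_0 ≅ Z^7, C_1 ≅ Z^21, C_2 ≅ Z^14.

Boundary ∂_1: C_1 → C_0 sends each edge [p,q] (with p < q) to q − p. For instance
  ∂[v_2,v_6] = [v_6] − [v_2].
As a 7×21 matrix over Z this has rank 6, with invariant factors (1,1,1,1,1,1).

∂_2: C_2 → C_1 sends each 2-simplex [p,q,r] to [q,r] − [p,r] + [p,q]. For instance
  ∂[v_0,v_3,v_4] = [v_3,v_4] − [v_0,v_4] + [v_0,v_3],
  ∂[v_0,v_3,v_6] = [v_3,v_6] − [v_0,v_6] + [v_0,v_3].
The resulting 21×14 matrix has rank 13, and its Smith normal form has invariant factors (1,1,1,1,1,1,1,1,1,1,1,1,1).

Computing H_k = (kernel of ∂_k) / (image of ∂_{k+1}):

  H_0: rank C_0 − rank ∂_1 = 7 − 6 = 1, and the invariant factors of ∂_1 are all 1, so H_0 ≅ Z.
  H_1: rank ker ∂_1 − rank ∂_2 = (21 − 6) − 13 = 2, and the invariant factors of ∂_2 are all 1, so H_1 ≅ Z^2.
  H_2: rank ker ∂_2 − rank ∂_3 = (14 − 13) − 0 = 1, and there is no ∂_3, so H_2 ≅ Z.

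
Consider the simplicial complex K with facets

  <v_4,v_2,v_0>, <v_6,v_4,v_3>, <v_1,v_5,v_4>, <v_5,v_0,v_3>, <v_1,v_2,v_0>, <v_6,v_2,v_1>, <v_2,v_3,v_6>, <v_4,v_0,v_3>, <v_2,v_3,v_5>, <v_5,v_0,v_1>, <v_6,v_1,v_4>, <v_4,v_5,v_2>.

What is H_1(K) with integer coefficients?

K has 7 vertices, 18 edges, 12 triangles.
rank ∂_1 = 6, rank ∂_2 = 12 ⇒ b_1 = 18 − 6 − 12 = 0; ∂_2 has invariant factor(s) [2] giving torsion. So H_1 ≅ Z/2.

H_1 ≅ Z/2.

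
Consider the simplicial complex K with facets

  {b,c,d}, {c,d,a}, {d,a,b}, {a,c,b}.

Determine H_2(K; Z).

H_2 ≅ Z.

Order the vertices as a < b < c < d. Listing each simplex with vertices in this order, K has dimension 2 with simplices:

  0-simplices (4): a, b, c, d
  1-simplices (6): ab, ac, ad, bc, bd, cd
  2-simplices (4): abc, abd, acd, bcd

so the chain groups are C_0 ≅ Z^4, C_1 ≅ Z^6, C_2 ≅ Z^4.

Boundary ∂_1: C_1 → C_0 is given by ∂[p,q] = [q] − [p]. For instance
  ∂ad = d − a.
The 4×6 boundary matrix has rank 3 and Smith normal form diag(1,1,1).

∂_2: C_2 → C_1 acts by ∂[p,q,r] = [q,r] − [p,r] + [p,q]. For instance
  ∂abd = bd − ad + ab,
  ∂acd = cd − ad + ac.
As a 6×4 matrix over Z this has rank 3, with invariant factors (1,1,1).

Computing H_k = (kernel of ∂_k) / (image of ∂_{k+1}):

  H_2: rank ker ∂_2 − rank ∂_3 = (4 − 3) − 0 = 1, and there is no ∂_3, so H_2 ≅ Z.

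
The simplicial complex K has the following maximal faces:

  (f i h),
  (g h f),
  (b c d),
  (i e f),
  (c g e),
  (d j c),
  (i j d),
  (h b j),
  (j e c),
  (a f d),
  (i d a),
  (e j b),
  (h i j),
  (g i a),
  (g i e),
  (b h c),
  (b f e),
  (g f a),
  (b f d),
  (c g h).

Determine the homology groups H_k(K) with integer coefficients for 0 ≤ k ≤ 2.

Order the vertices as a < b < c < d < e < f < g < h < i < j. Listing each simplex with vertices in this order, K has dimension 2 with simplices:

  0-simplices (10): a, b, c, d, e, f, g, h, i, j
  1-simplices (30): ad, af, ag, ai, bc, bd, be, bf, bh, bj, cd, ce, cg, ch, cj, df, di, dj, ef, eg, ei, ej, fg, fh, fi, gh, gi, hi, hj, ij
  2-simplices (20): adf, adi, afg, agi, bcd, bch, bdf, bef, bej, bhj, cdj, ceg, cej, cgh, dij, efi, egi, fgh, fhi, hij

giving chain groups C_0 ≅ Z^10, C_1 ≅ Z^30, C_2 ≅ Z^20.

The boundary map ∂_1: C_1 → C_0 maps an edge to its endpoints' difference, ∂[p,q] = q − p.
The resulting 10×30 matrix has rank 9, and its Smith normal form has invariant factors (1,1,1,1,1,1,1,1,1).

∂_2: C_2 → C_1 acts by ∂[p,q,r] = [q,r] − [p,r] + [p,q]. For instance
  ∂adi = di − ai + ad,
  ∂ceg = eg − cg + ce.
The 30×20 boundary matrix has rank 20 and Smith normal form diag(1,1,1,1,1,1,1,1,1,1,1,1,1,1,1,1,1,1,1,2).

Now H_k = ker ∂_k / im ∂_{k+1}, so:

  H_0: rank C_0 − rank ∂_1 = 10 − 9 = 1, and the invariant factors of ∂_1 are all 1, so H_0 = Z.
  H_1: rank ker ∂_1 − rank ∂_2 = (30 − 9) − 20 = 1, and ∂_2 has invariant factor 2 > 1, so H_1 = Z × Z/2.
  H_2: rank ker ∂_2 − rank ∂_3 = (20 − 20) − 0 = 0, and there is no ∂_3, so H_2 = 0.

H_0 = Z,  H_1 = Z × Z/2,  H_2 = 0.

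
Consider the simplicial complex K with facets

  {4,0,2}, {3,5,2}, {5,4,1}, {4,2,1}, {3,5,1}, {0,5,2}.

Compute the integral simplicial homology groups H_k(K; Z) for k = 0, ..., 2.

We work with the vertex ordering 0 < 1 < 2 < 3 < 4 < 5. The simplices of K, each written with vertices in increasing order, are:

  0-simplices (6): [0], [1], [2], [3], [4], [5]
  1-simplices (12): [0,2], [0,4], [0,5], [1,2], [1,3], [1,4], [1,5], [2,3], [2,4], [2,5], [3,5], [4,5]
  2-simplices (6): [0,2,4], [0,2,5], [1,2,4], [1,3,5], [1,4,5], [2,3,5]

Hence C_0 ≅ Z^6, C_1 ≅ Z^12, C_2 ≅ Z^6.

Boundary ∂_1: C_1 → C_0 maps an edge to its endpoints' difference, ∂[p,q] = q − p.
As a 6×12 matrix over Z this has rank 5, with invariant factors (1,1,1,1,1).

∂_2: C_2 → C_1 maps a triangle to the signed sum of its edges. For instance
  ∂[2,3,5] = [3,5] − [2,5] + [2,3],
  ∂[1,3,5] = [3,5] − [1,5] + [1,3].
The 12×6 boundary matrix has rank 6 and Smith normal form diag(1,1,1,1,1,1).

Reading off H_k = ker ∂_k / im ∂_{k+1}:

  H_0: rank C_0 − rank ∂_1 = 6 − 5 = 1, and the invariant factors of ∂_1 are all 1, so H_0 ≅ Z.
  H_1: rank ker ∂_1 − rank ∂_2 = (12 − 5) − 6 = 1, and the invariant factors of ∂_2 are all 1, so H_1 ≅ Z.
  H_2: rank ker ∂_2 − rank ∂_3 = (6 − 6) − 0 = 0, and there is no ∂_3, so H_2 ≅ 0.

As a check, the Euler characteristic is 6 − 12 + 6 = 0, which agrees with 1 − 1 + 0 = 0.
(K is a triangulation of the cylinder S^1 x I.)

H_0 ≅ Z,  H_1 ≅ Z,  H_2 = 0.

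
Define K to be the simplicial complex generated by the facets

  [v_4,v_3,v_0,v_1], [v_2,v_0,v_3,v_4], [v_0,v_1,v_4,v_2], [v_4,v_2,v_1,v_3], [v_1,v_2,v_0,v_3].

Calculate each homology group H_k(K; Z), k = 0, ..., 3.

H_0 ≅ Z,  H_1 = 0,  H_2 = 0,  H_3 ≅ Z.

Fix the vertex order v_0 < v_1 < v_2 < v_3 < v_4 and write every simplex with vertices in increasing order. Then dim K = 3 and the simplices of K are:

  0-simplices (5): [v_0], [v_1], [v_2], [v_3], [v_4]
  1-simplices (10): [v_0,v_1], [v_0,v_2], [v_0,v_3], [v_0,v_4], [v_1,v_2], [v_1,v_3], [v_1,v_4], [v_2,v_3], [v_2,v_4], [v_3,v_4]
  2-simplices (10): [v_0,v_1,v_2], [v_0,v_1,v_3], [v_0,v_1,v_4], [v_0,v_2,v_3], [v_0,v_2,v_4], [v_0,v_3,v_4], [v_1,v_2,v_3], [v_1,v_2,v_4], [v_1,v_3,v_4], [v_2,v_3,v_4]
  3-simplices (5): [v_0,v_1,v_2,v_3], [v_0,v_1,v_2,v_4], [v_0,v_1,v_3,v_4], [v_0,v_2,v_3,v_4], [v_1,v_2,v_3,v_4]

Hence C_0 ≅ Z^5, C_1 ≅ Z^10, C_2 ≅ Z^10, C_3 ≅ Z^5.

The boundary map ∂_1: C_1 → C_0 maps an edge to its endpoints' difference, ∂[p,q] = q − p.
The 5×10 boundary matrix has rank 4 and Smith normal form diag(1,1,1,1).

Boundary ∂_2: C_2 → C_1 sends each 2-simplex [p,q,r] to [q,r] − [p,r] + [p,q]. For instance
  ∂[v_0,v_2,v_4] = [v_2,v_4] − [v_0,v_4] + [v_0,v_2],
  ∂[v_2,v_3,v_4] = [v_3,v_4] − [v_2,v_4] + [v_2,v_3].
This gives a 10×10 integer matrix of rank 6; reducing to Smith normal form yields diagonal entries (1,1,1,1,1,1).

The boundary map ∂_3: C_3 → C_2 sends each 3-simplex σ to the alternating sum Σ_i (−1)^i (σ with its i-th vertex removed). For instance
  ∂[v_0,v_1,v_2,v_4] = [v_1,v_2,v_4] − [v_0,v_2,v_4] + [v_0,v_1,v_4] − [v_0,v_1,v_2],
  ∂[v_0,v_1,v_2,v_3] = [v_1,v_2,v_3] − [v_0,v_2,v_3] + [v_0,v_1,v_3] − [v_0,v_1,v_2].
The resulting 10×5 matrix has rank 4, and its Smith normal form has invariant factors (1,1,1,1).

Reading off H_k = ker ∂_k / im ∂_{k+1}:

  H_0: rank C_0 − rank ∂_1 = 5 − 4 = 1, and the invariant factors of ∂_1 are all 1, so H_0 = Z.
  H_1: rank ker ∂_1 − rank ∂_2 = (10 − 4) − 6 = 0, and the invariant factors of ∂_2 are all 1, so H_1 = 0.
  H_2: rank ker ∂_2 − rank ∂_3 = (10 − 6) − 4 = 0, and the invariant factors of ∂_3 are all 1, so H_2 = 0.
  H_3: rank ker ∂_3 − rank ∂_4 = (5 − 4) − 0 = 1, and there is no ∂_4, so H_3 = Z.

(K is a triangulation of the 3-sphere S^3.)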